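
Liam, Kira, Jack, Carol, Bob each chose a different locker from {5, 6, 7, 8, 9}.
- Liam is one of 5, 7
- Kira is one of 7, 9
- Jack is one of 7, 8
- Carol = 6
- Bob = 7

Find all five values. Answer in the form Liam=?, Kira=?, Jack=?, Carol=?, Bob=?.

Carol must be 6 (only option left).
Bob has just one choice, so Bob = 7. So Liam, Kira, Jack can't be 7.
Liam must be 5 (only option left).
That leaves Kira = 9.
Jack must be 8 (only option left).

Liam=5, Kira=9, Jack=8, Carol=6, Bob=7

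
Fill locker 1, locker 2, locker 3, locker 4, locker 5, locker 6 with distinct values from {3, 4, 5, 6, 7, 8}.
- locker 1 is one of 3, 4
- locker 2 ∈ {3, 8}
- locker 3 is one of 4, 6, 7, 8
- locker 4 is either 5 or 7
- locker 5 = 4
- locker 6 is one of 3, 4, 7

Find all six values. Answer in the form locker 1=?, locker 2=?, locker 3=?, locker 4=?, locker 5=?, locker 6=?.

locker 1=3, locker 2=8, locker 3=6, locker 4=5, locker 5=4, locker 6=7

locker 5's domain is down to {4}, so locker 5 = 4. Eliminate 4 elsewhere: locker 1, locker 3, locker 6.
locker 1's domain is down to {3}, so locker 1 = 3. Remove 3 from locker 2, locker 6.
locker 2's domain is down to {8}, so locker 2 = 8. Eliminate 8 elsewhere: locker 3.
locker 6 must be 7 (only option left). Strike 7 from locker 3, locker 4.
locker 3's domain is down to {6}, so locker 3 = 6.
locker 4's domain is down to {5}, so locker 4 = 5.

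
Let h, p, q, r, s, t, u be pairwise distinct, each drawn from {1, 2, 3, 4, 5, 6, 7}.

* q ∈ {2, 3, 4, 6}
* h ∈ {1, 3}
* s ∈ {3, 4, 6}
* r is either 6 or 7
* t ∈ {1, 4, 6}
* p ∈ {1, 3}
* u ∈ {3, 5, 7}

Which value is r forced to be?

7

The 7 variables together cover exactly {1, 2, 3, 4, 5, 6, 7} — 7 values for 7 variables — and 2 appears only in q's list, so q = 2.
The 6 still-open variables together cover exactly {1, 3, 4, 5, 6, 7} — 6 values for 6 variables — and 5 appears only in u's list, so u = 5.
The 5 still-open variables together cover exactly {1, 3, 4, 6, 7} — 5 values for 5 variables — and 7 appears only in r's list, so r = 7.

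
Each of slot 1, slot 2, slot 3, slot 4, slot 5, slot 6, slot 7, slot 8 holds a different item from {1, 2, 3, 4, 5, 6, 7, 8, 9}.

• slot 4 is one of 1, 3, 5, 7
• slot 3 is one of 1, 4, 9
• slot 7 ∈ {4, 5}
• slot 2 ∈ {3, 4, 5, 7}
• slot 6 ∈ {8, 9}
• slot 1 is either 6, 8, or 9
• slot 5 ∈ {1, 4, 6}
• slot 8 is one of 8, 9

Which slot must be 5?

slot 7

The 2 variables slot 6 and slot 8 are confined to {8, 9}, which locks those values in; drop them from slot 1, slot 3.
slot 1 has just one choice, so slot 1 = 6. Eliminate 6 elsewhere: slot 5.
slot 3 and slot 5 share exactly the 2 values {1, 4}; by pigeonhole those values go to them, so strike 1, 4 from slot 2, slot 4, slot 7.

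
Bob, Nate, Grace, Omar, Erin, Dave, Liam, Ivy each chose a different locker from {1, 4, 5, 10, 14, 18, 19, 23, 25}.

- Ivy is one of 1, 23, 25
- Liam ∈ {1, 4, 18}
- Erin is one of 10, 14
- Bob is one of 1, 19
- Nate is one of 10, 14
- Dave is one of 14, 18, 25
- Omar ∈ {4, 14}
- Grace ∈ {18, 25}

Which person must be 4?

Omar

Among the 8 variables, 19 fits only Bob (and all 8 values in {1, 4, 10, 14, 18, 19, 23, 25} must be used), so Bob = 19.
The 7 still-open variables together cover exactly {1, 4, 10, 14, 18, 23, 25} — 7 values for 7 variables — and 23 appears only in Ivy's list, so Ivy = 23.
The 6 still-open variables together cover exactly {1, 4, 10, 14, 18, 25} — 6 values for 6 variables — and 1 appears only in Liam's list, so Liam = 1.
The 5 still-open variables draw from only 5 values {4, 10, 14, 18, 25}, so each is used; only Omar can be 4, hence Omar = 4.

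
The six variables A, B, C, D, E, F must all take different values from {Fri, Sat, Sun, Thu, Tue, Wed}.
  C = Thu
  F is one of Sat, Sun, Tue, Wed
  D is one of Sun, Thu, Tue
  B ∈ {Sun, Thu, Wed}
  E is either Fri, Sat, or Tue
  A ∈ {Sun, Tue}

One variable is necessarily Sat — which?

C has just one choice, so C = Thu. Eliminate Thu elsewhere: B, D.
The 5 still-open variables together cover exactly {Fri, Sat, Sun, Tue, Wed} — 5 values for 5 variables — and Fri appears only in E's list, so E = Fri.
The 4 still-open variables draw from only 4 values {Sat, Sun, Tue, Wed}, so each is used; only F can be Sat, hence F = Sat.

F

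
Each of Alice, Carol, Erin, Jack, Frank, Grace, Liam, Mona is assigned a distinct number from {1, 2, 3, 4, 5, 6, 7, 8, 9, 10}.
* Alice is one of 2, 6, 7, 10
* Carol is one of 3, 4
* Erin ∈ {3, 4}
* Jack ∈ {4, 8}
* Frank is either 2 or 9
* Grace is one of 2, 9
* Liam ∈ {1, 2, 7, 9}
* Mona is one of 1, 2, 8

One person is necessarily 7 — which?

Carol and Erin share exactly the 2 values {3, 4}; by pigeonhole those values go to them, so strike 3, 4 from Jack.
That leaves Jack = 8. So Mona can't be 8.
The 2 variables Frank and Grace are confined to {2, 9}, which locks those values in; drop them from Alice, Liam, Mona.
Mona must be 1 (only option left). Eliminate 1 elsewhere: Liam.
So 7 goes to Liam.

Liam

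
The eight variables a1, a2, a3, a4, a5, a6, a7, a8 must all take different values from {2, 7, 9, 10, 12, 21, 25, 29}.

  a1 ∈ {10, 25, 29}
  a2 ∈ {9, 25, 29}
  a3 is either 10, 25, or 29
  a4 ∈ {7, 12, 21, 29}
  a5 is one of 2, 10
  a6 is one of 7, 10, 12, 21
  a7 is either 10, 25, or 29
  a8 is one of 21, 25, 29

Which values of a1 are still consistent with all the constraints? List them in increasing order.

Among the 8 variables, 2 fits only a5 (and all 8 values in {2, 7, 9, 10, 12, 21, 25, 29} must be used), so a5 = 2.
Among the 7 still-open variables, 9 fits only a2 (and all 7 values in {7, 9, 10, 12, 21, 25, 29} must be used), so a2 = 9.
The 3 variables a1, a3, a7 are confined to {10, 25, 29}, which locks those values in; drop them from a4, a6, a8.
That leaves a8 = 21. So a4, a6 can't be 21.
No further eliminations apply; a1 can still be any of 10, 25, 29.

10, 25, 29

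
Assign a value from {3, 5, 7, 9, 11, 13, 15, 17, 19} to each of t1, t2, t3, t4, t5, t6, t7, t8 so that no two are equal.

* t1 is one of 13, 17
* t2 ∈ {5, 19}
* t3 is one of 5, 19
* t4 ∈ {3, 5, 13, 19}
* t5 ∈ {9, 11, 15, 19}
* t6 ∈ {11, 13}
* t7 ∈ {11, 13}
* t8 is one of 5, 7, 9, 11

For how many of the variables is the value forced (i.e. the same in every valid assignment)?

2

t2 and t3 share exactly the 2 values {5, 19}; by pigeonhole those values go to them, so strike 5, 19 from t4, t5, t8.
The 2 variables t6 and t7 are confined to {11, 13}, which locks those values in; drop them from t1, t4, t5, t8.
t1 has just one choice, so t1 = 17.
t4 must be 3 (only option left).
Determined: t1=17, t4=3. The other variables each still have more than one consistent value. That makes 2.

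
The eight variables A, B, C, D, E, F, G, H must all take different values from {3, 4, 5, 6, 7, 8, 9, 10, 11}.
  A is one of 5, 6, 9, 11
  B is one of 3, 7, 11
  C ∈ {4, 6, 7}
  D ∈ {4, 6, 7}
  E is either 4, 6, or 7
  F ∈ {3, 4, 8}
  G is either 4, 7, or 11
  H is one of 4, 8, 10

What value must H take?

10

The 3 variables C, D, E are confined to {4, 6, 7}, which locks those values in; drop them from A, B, F, G, H.
G's domain is down to {11}, so G = 11. Eliminate 11 elsewhere: A, B.
B has just one choice, so B = 3. Remove 3 from F.
F has just one choice, so F = 8. So H can't be 8.
So H = 10.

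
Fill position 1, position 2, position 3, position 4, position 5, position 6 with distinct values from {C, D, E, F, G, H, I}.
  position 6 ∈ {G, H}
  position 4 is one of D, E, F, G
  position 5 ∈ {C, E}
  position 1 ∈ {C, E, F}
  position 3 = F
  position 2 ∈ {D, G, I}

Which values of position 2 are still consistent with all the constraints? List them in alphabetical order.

position 3 has just one choice, so position 3 = F. Strike F from position 1, position 4.
position 1 and position 5 share exactly the 2 values {C, E}; by pigeonhole those values go to them, so strike C, E from position 4.
No further eliminations apply; position 2 can still be any of D, G, I.

D, G, I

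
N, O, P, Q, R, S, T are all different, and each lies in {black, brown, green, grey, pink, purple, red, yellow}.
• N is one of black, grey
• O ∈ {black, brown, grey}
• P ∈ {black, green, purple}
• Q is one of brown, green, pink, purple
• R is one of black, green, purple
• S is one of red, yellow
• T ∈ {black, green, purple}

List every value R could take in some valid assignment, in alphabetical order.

black, green, purple

P, R, T share exactly the 3 values {black, green, purple}; by pigeonhole those values go to them, so strike black, green, purple from N, O, Q.
That leaves N = grey. Eliminate grey elsewhere: O.
O has just one choice, so O = brown. Remove brown from Q.
That leaves Q = pink.
No further eliminations apply; R can still be any of black, green, purple.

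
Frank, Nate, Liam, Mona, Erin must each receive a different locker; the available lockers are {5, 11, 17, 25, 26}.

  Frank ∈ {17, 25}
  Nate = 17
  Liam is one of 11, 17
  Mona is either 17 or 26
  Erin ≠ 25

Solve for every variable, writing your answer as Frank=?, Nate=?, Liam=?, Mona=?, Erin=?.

Nate has just one choice, so Nate = 17. Remove 17 from Frank, Liam, Mona, Erin.
That leaves Liam = 11. So Erin can't be 11.
Mona's domain is down to {26}, so Mona = 26. Strike 26 from Erin.
That leaves Erin = 5.
Frank's domain is down to {25}, so Frank = 25.

Frank=25, Nate=17, Liam=11, Mona=26, Erin=5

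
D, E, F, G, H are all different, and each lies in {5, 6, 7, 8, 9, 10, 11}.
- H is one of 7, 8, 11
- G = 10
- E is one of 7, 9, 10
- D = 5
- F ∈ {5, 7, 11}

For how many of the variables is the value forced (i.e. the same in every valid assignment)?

D has just one choice, so D = 5. So F can't be 5.
G's domain is down to {10}, so G = 10. Remove 10 from E.
Determined: D=5, G=10. The other variables each still have more than one consistent value. That makes 2.

2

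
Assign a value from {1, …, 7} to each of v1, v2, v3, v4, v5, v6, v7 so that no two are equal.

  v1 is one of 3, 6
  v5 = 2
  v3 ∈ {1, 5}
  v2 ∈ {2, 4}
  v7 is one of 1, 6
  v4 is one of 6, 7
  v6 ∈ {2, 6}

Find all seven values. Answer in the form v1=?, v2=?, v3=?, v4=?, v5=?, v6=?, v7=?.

v5 must be 2 (only option left). Eliminate 2 elsewhere: v2, v6.
v6 must be 6 (only option left). So v1, v4, v7 can't be 6.
v7 has just one choice, so v7 = 1. Strike 1 from v3.
That leaves v1 = 3.
v2 must be 4 (only option left).
That leaves v3 = 5.
v4 has just one choice, so v4 = 7.

v1=3, v2=4, v3=5, v4=7, v5=2, v6=6, v7=1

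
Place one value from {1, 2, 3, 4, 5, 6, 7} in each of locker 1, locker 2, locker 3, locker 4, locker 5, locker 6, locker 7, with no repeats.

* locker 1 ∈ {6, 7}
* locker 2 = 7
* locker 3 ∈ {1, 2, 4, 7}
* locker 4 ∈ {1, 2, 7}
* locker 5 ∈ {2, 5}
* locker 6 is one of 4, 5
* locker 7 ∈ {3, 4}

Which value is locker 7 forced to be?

locker 2 must be 7 (only option left). Remove 7 from locker 1, locker 3, locker 4.
That leaves locker 1 = 6.
The 5 still-open variables together cover exactly {1, 2, 3, 4, 5} — 5 values for 5 variables — and 3 appears only in locker 7's list, so locker 7 = 3.

3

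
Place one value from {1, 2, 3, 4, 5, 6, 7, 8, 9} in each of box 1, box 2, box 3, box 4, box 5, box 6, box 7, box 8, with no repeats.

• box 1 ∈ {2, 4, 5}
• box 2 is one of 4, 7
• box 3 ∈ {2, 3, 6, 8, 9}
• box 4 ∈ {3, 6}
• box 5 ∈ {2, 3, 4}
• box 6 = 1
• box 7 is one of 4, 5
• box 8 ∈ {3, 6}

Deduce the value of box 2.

box 6 must be 1 (only option left).
The 2 variables box 4 and box 8 are confined to {3, 6}, which locks those values in; drop them from box 3, box 5.
box 1, box 5, box 7 share exactly the 3 values {2, 4, 5}; by pigeonhole those values go to them, so strike 2, 4, 5 from box 2, box 3.
So box 2 = 7.

7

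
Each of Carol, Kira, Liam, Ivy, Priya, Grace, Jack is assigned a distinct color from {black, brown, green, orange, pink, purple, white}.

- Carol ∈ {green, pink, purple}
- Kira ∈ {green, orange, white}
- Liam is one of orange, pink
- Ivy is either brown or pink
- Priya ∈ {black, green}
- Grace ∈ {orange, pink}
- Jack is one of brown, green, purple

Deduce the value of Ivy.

The 7 variables together cover exactly {black, brown, green, orange, pink, purple, white} — 7 values for 7 variables — and black appears only in Priya's list, so Priya = black.
The 6 still-open variables draw from only 6 values {brown, green, orange, pink, purple, white}, so each is used; only Kira can be white, hence Kira = white.
The 2 variables Liam and Grace are confined to {orange, pink}, which locks those values in; drop them from Carol, Ivy.
So Ivy = brown.

brown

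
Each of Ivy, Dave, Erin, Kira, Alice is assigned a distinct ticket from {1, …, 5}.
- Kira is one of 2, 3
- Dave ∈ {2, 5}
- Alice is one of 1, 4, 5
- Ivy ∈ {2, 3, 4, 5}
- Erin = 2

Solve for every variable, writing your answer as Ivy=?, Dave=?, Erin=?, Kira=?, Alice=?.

Erin's domain is down to {2}, so Erin = 2. Remove 2 from Ivy, Dave, Kira.
That leaves Kira = 3. Strike 3 from Ivy.
Dave has just one choice, so Dave = 5. So Ivy, Alice can't be 5.
Ivy has just one choice, so Ivy = 4. Strike 4 from Alice.
That leaves Alice = 1.

Ivy=4, Dave=5, Erin=2, Kira=3, Alice=1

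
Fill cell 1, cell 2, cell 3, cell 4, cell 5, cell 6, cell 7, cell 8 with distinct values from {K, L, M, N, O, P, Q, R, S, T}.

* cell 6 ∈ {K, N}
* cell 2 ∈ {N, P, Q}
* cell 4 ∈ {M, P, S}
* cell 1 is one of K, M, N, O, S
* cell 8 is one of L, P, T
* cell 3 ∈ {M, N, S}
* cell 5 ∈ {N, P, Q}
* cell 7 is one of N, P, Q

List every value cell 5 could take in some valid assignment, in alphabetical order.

cell 2, cell 5, cell 7 between them cover only {N, P, Q} — a naked triple. Remove those values from cell 1, cell 3, cell 4, cell 6, cell 8.
cell 6 must be K (only option left). Remove K from cell 1.
cell 3 and cell 4 between them cover only {M, S} — a naked pair. Remove those values from cell 1.
cell 1's domain is down to {O}, so cell 1 = O.
No further eliminations apply; cell 5 can still be any of N, P, Q.

N, P, Q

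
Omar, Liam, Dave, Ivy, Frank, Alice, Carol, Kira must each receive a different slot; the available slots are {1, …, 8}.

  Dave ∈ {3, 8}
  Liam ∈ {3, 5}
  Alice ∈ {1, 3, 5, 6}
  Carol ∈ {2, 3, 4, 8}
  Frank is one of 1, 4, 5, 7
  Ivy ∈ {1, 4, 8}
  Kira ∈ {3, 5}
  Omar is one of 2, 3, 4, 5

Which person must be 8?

Among the 8 variables, 6 fits only Alice (and all 8 values in {1, 2, 3, 4, 5, 6, 7, 8} must be used), so Alice = 6.
Among the 7 still-open variables, 7 fits only Frank (and all 7 values in {1, 2, 3, 4, 5, 7, 8} must be used), so Frank = 7.
Among the 6 still-open variables, 1 fits only Ivy (and all 6 values in {1, 2, 3, 4, 5, 8} must be used), so Ivy = 1.
Liam and Kira share exactly the 2 values {3, 5}; by pigeonhole those values go to them, so strike 3, 5 from Omar, Dave, Carol.
So 8 goes to Dave.

Dave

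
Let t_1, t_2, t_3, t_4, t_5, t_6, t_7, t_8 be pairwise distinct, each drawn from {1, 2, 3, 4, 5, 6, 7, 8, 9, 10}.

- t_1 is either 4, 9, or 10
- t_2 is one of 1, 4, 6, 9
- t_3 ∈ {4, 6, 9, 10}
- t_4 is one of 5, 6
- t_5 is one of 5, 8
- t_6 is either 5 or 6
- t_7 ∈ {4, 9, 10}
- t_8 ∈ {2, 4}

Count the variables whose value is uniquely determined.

3

The 8 variables draw from only 8 values {1, 2, 4, 5, 6, 8, 9, 10}, so each is used; only t_2 can be 1, hence t_2 = 1.
Among the 7 still-open variables, 2 fits only t_8 (and all 7 values in {2, 4, 5, 6, 8, 9, 10} must be used), so t_8 = 2.
Among the 6 still-open variables, 8 fits only t_5 (and all 6 values in {4, 5, 6, 8, 9, 10} must be used), so t_5 = 8.
t_4 and t_6 share exactly the 2 values {5, 6}; by pigeonhole those values go to them, so strike 5, 6 from t_3.
Determined: t_2=1, t_5=8, t_8=2. The other variables each still have more than one consistent value. That makes 3.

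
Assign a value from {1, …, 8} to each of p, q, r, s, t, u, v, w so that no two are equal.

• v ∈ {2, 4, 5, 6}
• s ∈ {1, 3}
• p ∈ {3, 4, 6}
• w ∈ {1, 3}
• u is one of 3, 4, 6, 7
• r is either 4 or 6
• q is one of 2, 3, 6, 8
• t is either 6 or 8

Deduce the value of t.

8

The 8 variables draw from only 8 values {1, 2, 3, 4, 5, 6, 7, 8}, so each is used; only v can be 5, hence v = 5.
The 7 still-open variables together cover exactly {1, 2, 3, 4, 6, 7, 8} — 7 values for 7 variables — and 2 appears only in q's list, so q = 2.
The 6 still-open variables together cover exactly {1, 3, 4, 6, 7, 8} — 6 values for 6 variables — and 7 appears only in u's list, so u = 7.
Among the 5 still-open variables, 8 fits only t (and all 5 values in {1, 3, 4, 6, 8} must be used), so t = 8.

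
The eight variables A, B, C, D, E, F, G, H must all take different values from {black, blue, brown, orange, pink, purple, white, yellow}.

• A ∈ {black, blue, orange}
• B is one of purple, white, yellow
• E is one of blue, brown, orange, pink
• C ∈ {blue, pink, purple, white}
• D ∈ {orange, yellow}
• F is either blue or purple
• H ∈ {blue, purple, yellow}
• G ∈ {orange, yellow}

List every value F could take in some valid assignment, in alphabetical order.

The 8 variables draw from only 8 values {black, blue, brown, orange, pink, purple, white, yellow}, so each is used; only A can be black, hence A = black.
The 7 still-open variables together cover exactly {blue, brown, orange, pink, purple, white, yellow} — 7 values for 7 variables — and brown appears only in E's list, so E = brown.
The 6 still-open variables draw from only 6 values {blue, orange, pink, purple, white, yellow}, so each is used; only C can be pink, hence C = pink.
The 5 still-open variables draw from only 5 values {blue, orange, purple, white, yellow}, so each is used; only B can be white, hence B = white.
The 2 variables D and G are confined to {orange, yellow}, which locks those values in; drop them from H.
No further eliminations apply; F can still be any of blue, purple.

blue, purple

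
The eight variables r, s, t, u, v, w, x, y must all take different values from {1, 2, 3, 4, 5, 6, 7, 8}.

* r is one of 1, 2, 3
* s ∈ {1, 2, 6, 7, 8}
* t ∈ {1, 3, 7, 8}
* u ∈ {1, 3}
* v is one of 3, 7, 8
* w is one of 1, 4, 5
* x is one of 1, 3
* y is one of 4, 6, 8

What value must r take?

The 8 variables draw from only 8 values {1, 2, 3, 4, 5, 6, 7, 8}, so each is used; only w can be 5, hence w = 5.
The 7 still-open variables draw from only 7 values {1, 2, 3, 4, 6, 7, 8}, so each is used; only y can be 4, hence y = 4.
Among the 6 still-open variables, 6 fits only s (and all 6 values in {1, 2, 3, 6, 7, 8} must be used), so s = 6.
The 5 still-open variables draw from only 5 values {1, 2, 3, 7, 8}, so each is used; only r can be 2, hence r = 2.

2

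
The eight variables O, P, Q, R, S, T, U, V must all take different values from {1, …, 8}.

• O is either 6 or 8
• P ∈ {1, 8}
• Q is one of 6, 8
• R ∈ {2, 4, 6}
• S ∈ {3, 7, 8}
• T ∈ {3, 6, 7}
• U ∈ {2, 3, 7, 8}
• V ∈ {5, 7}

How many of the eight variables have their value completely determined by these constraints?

4

Among the 8 variables, 1 fits only P (and all 8 values in {1, 2, 3, 4, 5, 6, 7, 8} must be used), so P = 1.
Among the 7 still-open variables, 4 fits only R (and all 7 values in {2, 3, 4, 5, 6, 7, 8} must be used), so R = 4.
Among the 6 still-open variables, 2 fits only U (and all 6 values in {2, 3, 5, 6, 7, 8} must be used), so U = 2.
Among the 5 still-open variables, 5 fits only V (and all 5 values in {3, 5, 6, 7, 8} must be used), so V = 5.
O and Q share exactly the 2 values {6, 8}; by pigeonhole those values go to them, so strike 6, 8 from S, T.
Determined: P=1, R=4, U=2, V=5. The other variables each still have more than one consistent value. That makes 4.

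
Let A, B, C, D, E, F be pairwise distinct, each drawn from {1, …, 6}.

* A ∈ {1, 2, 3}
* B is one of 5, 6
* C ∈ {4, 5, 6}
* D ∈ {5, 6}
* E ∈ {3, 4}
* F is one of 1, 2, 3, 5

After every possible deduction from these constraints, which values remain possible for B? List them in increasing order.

The 2 variables B and D are confined to {5, 6}, which locks those values in; drop them from C, F.
C has just one choice, so C = 4. Remove 4 from E.
That leaves E = 3. Eliminate 3 elsewhere: A, F.
No further eliminations apply; B can still be any of 5, 6.

5, 6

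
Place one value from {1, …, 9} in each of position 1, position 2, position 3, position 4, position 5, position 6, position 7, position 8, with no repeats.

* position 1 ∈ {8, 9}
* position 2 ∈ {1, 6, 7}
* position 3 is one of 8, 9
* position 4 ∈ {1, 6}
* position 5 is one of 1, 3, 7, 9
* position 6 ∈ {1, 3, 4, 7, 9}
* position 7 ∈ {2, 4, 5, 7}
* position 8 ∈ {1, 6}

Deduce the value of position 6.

position 1 and position 3 share exactly the 2 values {8, 9}; by pigeonhole those values go to them, so strike 8, 9 from position 5, position 6.
position 4 and position 8 share exactly the 2 values {1, 6}; by pigeonhole those values go to them, so strike 1, 6 from position 2, position 5, position 6.
That leaves position 2 = 7. So position 5, position 6, position 7 can't be 7.
position 5's domain is down to {3}, so position 5 = 3. Remove 3 from position 6.
So position 6 = 4.

4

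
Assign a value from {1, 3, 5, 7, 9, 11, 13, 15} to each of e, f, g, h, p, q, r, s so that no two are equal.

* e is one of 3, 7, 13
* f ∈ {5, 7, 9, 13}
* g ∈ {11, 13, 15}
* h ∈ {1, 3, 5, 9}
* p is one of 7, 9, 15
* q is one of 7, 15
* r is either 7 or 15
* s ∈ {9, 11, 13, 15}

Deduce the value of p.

Among the 8 variables, 1 fits only h (and all 8 values in {1, 3, 5, 7, 9, 11, 13, 15} must be used), so h = 1.
The 7 still-open variables draw from only 7 values {3, 5, 7, 9, 11, 13, 15}, so each is used; only e can be 3, hence e = 3.
The 6 still-open variables together cover exactly {5, 7, 9, 11, 13, 15} — 6 values for 6 variables — and 5 appears only in f's list, so f = 5.
q and r between them cover only {7, 15} — a naked pair. Remove those values from g, p, s.
So p = 9.

9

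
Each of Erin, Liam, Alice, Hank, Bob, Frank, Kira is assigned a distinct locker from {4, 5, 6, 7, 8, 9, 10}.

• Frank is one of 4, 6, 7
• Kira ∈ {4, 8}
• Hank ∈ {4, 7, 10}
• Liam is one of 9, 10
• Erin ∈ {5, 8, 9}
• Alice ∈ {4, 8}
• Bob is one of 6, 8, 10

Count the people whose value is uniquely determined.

2

The 7 variables together cover exactly {4, 5, 6, 7, 8, 9, 10} — 7 values for 7 variables — and 5 appears only in Erin's list, so Erin = 5.
Among the 6 still-open variables, 9 fits only Liam (and all 6 values in {4, 6, 7, 8, 9, 10} must be used), so Liam = 9.
Alice and Kira between them cover only {4, 8} — a naked pair. Remove those values from Hank, Bob, Frank.
Determined: Erin=5, Liam=9. The other people each still have more than one consistent value. That makes 2.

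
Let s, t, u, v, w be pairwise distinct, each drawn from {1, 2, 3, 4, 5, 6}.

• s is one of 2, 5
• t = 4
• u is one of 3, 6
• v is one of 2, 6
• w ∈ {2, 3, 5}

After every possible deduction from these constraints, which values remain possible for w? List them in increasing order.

2, 3, 5

t's domain is down to {4}, so t = 4.
No further eliminations apply; w can still be any of 2, 3, 5.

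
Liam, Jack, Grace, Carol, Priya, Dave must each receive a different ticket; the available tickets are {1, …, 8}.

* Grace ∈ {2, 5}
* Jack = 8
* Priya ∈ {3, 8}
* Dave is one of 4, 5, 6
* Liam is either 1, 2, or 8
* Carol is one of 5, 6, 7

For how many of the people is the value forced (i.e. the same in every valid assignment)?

2

Jack must be 8 (only option left). So Liam, Priya can't be 8.
Priya has just one choice, so Priya = 3.
Determined: Jack=8, Priya=3. The other people each still have more than one consistent value. That makes 2.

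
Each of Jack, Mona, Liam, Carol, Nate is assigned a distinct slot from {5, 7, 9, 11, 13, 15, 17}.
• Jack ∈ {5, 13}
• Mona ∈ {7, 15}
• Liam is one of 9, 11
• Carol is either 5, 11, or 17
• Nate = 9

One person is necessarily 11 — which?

Nate's domain is down to {9}, so Nate = 9. Eliminate 9 elsewhere: Liam.
So 11 goes to Liam.

Liam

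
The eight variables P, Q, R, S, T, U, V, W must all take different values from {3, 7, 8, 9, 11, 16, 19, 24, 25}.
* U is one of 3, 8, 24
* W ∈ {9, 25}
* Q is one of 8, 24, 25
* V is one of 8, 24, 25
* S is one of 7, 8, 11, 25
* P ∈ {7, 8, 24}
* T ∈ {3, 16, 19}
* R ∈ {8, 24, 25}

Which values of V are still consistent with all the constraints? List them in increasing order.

Q, R, V between them cover only {8, 24, 25} — a naked triple. Remove those values from P, S, U, W.
That leaves P = 7. Remove 7 from S.
That leaves S = 11.
U has just one choice, so U = 3. So T can't be 3.
W must be 9 (only option left).
No further eliminations apply; V can still be any of 8, 24, 25.

8, 24, 25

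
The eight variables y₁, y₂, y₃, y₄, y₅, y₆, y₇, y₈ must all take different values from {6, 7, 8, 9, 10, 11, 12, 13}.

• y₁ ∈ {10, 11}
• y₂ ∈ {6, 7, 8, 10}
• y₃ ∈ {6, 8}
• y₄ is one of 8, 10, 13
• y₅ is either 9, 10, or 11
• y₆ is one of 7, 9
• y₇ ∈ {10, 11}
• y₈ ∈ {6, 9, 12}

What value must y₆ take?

The 8 variables draw from only 8 values {6, 7, 8, 9, 10, 11, 12, 13}, so each is used; only y₈ can be 12, hence y₈ = 12.
The 7 still-open variables together cover exactly {6, 7, 8, 9, 10, 11, 13} — 7 values for 7 variables — and 13 appears only in y₄'s list, so y₄ = 13.
y₁ and y₇ between them cover only {10, 11} — a naked pair. Remove those values from y₂, y₅.
y₅ must be 9 (only option left). Remove 9 from y₆.
So y₆ = 7.

7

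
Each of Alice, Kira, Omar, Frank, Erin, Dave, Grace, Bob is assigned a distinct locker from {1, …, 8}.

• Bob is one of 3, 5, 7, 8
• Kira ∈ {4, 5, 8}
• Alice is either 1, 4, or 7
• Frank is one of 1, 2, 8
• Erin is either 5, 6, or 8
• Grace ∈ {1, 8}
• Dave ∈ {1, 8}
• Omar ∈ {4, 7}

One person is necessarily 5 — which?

The 8 variables together cover exactly {1, 2, 3, 4, 5, 6, 7, 8} — 8 values for 8 variables — and 2 appears only in Frank's list, so Frank = 2.
The 7 still-open variables together cover exactly {1, 3, 4, 5, 6, 7, 8} — 7 values for 7 variables — and 3 appears only in Bob's list, so Bob = 3.
The 6 still-open variables together cover exactly {1, 4, 5, 6, 7, 8} — 6 values for 6 variables — and 6 appears only in Erin's list, so Erin = 6.
Among the 5 still-open variables, 5 fits only Kira (and all 5 values in {1, 4, 5, 7, 8} must be used), so Kira = 5.

Kira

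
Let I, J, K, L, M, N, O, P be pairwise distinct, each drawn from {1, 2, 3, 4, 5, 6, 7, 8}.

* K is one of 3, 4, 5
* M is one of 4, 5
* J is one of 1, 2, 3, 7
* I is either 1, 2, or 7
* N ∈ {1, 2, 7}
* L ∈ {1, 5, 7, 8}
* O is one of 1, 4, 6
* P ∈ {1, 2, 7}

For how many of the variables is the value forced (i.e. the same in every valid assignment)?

3

The 8 variables draw from only 8 values {1, 2, 3, 4, 5, 6, 7, 8}, so each is used; only O can be 6, hence O = 6.
The 7 still-open variables draw from only 7 values {1, 2, 3, 4, 5, 7, 8}, so each is used; only L can be 8, hence L = 8.
I, N, P share exactly the 3 values {1, 2, 7}; by pigeonhole those values go to them, so strike 1, 2, 7 from J.
J has just one choice, so J = 3. So K can't be 3.
Determined: J=3, L=8, O=6. The other variables each still have more than one consistent value. That makes 3.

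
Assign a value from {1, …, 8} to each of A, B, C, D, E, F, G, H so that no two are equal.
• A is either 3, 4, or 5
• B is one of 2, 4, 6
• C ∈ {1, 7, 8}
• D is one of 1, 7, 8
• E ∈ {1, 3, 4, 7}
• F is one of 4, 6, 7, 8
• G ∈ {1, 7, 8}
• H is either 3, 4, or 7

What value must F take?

6

The 8 variables draw from only 8 values {1, 2, 3, 4, 5, 6, 7, 8}, so each is used; only B can be 2, hence B = 2.
Among the 7 still-open variables, 5 fits only A (and all 7 values in {1, 3, 4, 5, 6, 7, 8} must be used), so A = 5.
Among the 6 still-open variables, 6 fits only F (and all 6 values in {1, 3, 4, 6, 7, 8} must be used), so F = 6.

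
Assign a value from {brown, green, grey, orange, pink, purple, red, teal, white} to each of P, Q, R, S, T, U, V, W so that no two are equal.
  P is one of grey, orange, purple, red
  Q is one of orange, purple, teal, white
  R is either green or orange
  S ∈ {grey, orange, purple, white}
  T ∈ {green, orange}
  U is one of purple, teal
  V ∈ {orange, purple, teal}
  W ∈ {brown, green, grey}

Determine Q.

white

The 8 variables together cover exactly {brown, green, grey, orange, purple, red, teal, white} — 8 values for 8 variables — and brown appears only in W's list, so W = brown.
The 7 still-open variables draw from only 7 values {green, grey, orange, purple, red, teal, white}, so each is used; only P can be red, hence P = red.
The 6 still-open variables draw from only 6 values {green, grey, orange, purple, teal, white}, so each is used; only S can be grey, hence S = grey.
The 5 still-open variables draw from only 5 values {green, orange, purple, teal, white}, so each is used; only Q can be white, hence Q = white.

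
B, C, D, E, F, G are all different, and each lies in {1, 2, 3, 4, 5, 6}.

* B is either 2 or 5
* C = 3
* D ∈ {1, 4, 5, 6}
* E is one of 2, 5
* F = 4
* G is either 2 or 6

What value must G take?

6

C's domain is down to {3}, so C = 3.
F's domain is down to {4}, so F = 4. Strike 4 from D.
Among the 4 still-open variables, 1 fits only D (and all 4 values in {1, 2, 5, 6} must be used), so D = 1.
The 3 still-open variables draw from only 3 values {2, 5, 6}, so each is used; only G can be 6, hence G = 6.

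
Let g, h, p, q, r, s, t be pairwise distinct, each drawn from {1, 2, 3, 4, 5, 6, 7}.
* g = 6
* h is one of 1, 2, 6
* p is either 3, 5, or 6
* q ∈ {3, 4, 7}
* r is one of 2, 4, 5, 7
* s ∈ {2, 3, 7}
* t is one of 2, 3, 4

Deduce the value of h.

1

g must be 6 (only option left). Remove 6 from h, p.
The 6 still-open variables together cover exactly {1, 2, 3, 4, 5, 7} — 6 values for 6 variables — and 1 appears only in h's list, so h = 1.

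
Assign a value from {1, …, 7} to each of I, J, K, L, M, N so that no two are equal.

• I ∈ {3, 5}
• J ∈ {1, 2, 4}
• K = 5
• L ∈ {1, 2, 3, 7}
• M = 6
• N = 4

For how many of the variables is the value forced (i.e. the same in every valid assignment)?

K's domain is down to {5}, so K = 5. So I can't be 5.
M has just one choice, so M = 6.
N must be 4 (only option left). Strike 4 from J.
I has just one choice, so I = 3. Strike 3 from L.
Determined: I=3, K=5, M=6, N=4. The other variables each still have more than one consistent value. That makes 4.

4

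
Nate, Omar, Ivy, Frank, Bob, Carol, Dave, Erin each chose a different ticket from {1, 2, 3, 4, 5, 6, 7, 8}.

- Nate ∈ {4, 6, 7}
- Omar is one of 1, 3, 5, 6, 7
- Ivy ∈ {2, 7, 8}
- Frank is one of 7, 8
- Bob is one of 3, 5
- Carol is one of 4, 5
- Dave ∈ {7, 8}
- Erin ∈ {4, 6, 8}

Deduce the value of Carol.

5

Among the 8 variables, 1 fits only Omar (and all 8 values in {1, 2, 3, 4, 5, 6, 7, 8} must be used), so Omar = 1.
The 7 still-open variables together cover exactly {2, 3, 4, 5, 6, 7, 8} — 7 values for 7 variables — and 2 appears only in Ivy's list, so Ivy = 2.
Among the 6 still-open variables, 3 fits only Bob (and all 6 values in {3, 4, 5, 6, 7, 8} must be used), so Bob = 3.
The 5 still-open variables draw from only 5 values {4, 5, 6, 7, 8}, so each is used; only Carol can be 5, hence Carol = 5.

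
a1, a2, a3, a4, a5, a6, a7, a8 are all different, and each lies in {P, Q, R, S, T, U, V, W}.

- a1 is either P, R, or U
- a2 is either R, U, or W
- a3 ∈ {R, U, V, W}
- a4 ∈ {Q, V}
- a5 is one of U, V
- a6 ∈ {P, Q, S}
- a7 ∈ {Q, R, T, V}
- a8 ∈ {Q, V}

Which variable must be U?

Among the 8 variables, S fits only a6 (and all 8 values in {P, Q, R, S, T, U, V, W} must be used), so a6 = S.
The 7 still-open variables together cover exactly {P, Q, R, T, U, V, W} — 7 values for 7 variables — and P appears only in a1's list, so a1 = P.
Among the 6 still-open variables, T fits only a7 (and all 6 values in {Q, R, T, U, V, W} must be used), so a7 = T.
a4 and a8 between them cover only {Q, V} — a naked pair. Remove those values from a3, a5.
So U goes to a5.

a5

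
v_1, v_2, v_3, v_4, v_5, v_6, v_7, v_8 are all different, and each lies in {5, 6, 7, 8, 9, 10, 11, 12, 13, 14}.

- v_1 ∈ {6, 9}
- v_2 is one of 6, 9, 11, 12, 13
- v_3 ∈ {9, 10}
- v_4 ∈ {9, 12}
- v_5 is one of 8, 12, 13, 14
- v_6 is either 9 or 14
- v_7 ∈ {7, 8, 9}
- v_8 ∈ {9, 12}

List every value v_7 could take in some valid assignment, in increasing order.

v_4 and v_8 share exactly the 2 values {9, 12}; by pigeonhole those values go to them, so strike 9, 12 from v_1, v_2, v_3, v_5, v_6, v_7.
That leaves v_1 = 6. Eliminate 6 elsewhere: v_2.
That leaves v_3 = 10.
v_6 must be 14 (only option left). So v_5 can't be 14.
No further eliminations apply; v_7 can still be any of 7, 8.

7, 8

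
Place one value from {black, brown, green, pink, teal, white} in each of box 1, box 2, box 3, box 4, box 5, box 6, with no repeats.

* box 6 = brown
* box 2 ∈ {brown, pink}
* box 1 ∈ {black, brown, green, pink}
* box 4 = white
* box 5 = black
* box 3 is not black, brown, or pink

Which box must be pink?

box 4 has just one choice, so box 4 = white. Remove white from box 3.
box 5 has just one choice, so box 5 = black. Remove black from box 1.
box 6 must be brown (only option left). Eliminate brown elsewhere: box 1, box 2.
So pink goes to box 2.

box 2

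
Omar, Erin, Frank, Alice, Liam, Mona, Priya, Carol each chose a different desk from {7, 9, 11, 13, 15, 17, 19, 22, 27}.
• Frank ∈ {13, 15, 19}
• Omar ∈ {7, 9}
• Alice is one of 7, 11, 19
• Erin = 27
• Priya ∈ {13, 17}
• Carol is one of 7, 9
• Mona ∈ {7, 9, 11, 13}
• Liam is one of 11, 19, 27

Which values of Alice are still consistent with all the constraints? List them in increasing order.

11, 19

Erin must be 27 (only option left). So Liam can't be 27.
The 7 still-open variables together cover exactly {7, 9, 11, 13, 15, 17, 19} — 7 values for 7 variables — and 15 appears only in Frank's list, so Frank = 15.
The 6 still-open variables together cover exactly {7, 9, 11, 13, 17, 19} — 6 values for 6 variables — and 17 appears only in Priya's list, so Priya = 17.
Among the 5 still-open variables, 13 fits only Mona (and all 5 values in {7, 9, 11, 13, 19} must be used), so Mona = 13.
Omar and Carol share exactly the 2 values {7, 9}; by pigeonhole those values go to them, so strike 7, 9 from Alice.
No further eliminations apply; Alice can still be any of 11, 19.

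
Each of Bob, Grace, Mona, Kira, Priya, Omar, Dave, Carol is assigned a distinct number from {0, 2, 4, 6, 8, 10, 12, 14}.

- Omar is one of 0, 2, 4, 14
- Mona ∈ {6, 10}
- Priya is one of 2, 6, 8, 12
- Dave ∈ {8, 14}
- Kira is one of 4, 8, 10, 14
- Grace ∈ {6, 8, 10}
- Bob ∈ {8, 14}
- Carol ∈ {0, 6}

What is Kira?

4

The 8 variables draw from only 8 values {0, 2, 4, 6, 8, 10, 12, 14}, so each is used; only Priya can be 12, hence Priya = 12.
The 7 still-open variables together cover exactly {0, 2, 4, 6, 8, 10, 14} — 7 values for 7 variables — and 2 appears only in Omar's list, so Omar = 2.
The 6 still-open variables draw from only 6 values {0, 4, 6, 8, 10, 14}, so each is used; only Carol can be 0, hence Carol = 0.
Among the 5 still-open variables, 4 fits only Kira (and all 5 values in {4, 6, 8, 10, 14} must be used), so Kira = 4.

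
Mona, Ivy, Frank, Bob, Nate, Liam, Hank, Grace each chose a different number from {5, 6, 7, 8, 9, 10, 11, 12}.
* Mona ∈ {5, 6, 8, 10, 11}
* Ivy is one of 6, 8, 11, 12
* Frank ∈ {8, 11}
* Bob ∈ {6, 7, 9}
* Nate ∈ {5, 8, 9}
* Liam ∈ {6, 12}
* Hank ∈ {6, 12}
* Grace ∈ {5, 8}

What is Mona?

The 8 variables together cover exactly {5, 6, 7, 8, 9, 10, 11, 12} — 8 values for 8 variables — and 7 appears only in Bob's list, so Bob = 7.
Among the 7 still-open variables, 9 fits only Nate (and all 7 values in {5, 6, 8, 9, 10, 11, 12} must be used), so Nate = 9.
The 6 still-open variables together cover exactly {5, 6, 8, 10, 11, 12} — 6 values for 6 variables — and 10 appears only in Mona's list, so Mona = 10.

10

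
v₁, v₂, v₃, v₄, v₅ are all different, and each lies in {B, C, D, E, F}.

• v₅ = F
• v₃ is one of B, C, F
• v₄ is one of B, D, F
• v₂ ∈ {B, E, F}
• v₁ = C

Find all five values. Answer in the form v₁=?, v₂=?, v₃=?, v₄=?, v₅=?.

v₁ must be C (only option left). So v₃ can't be C.
v₅'s domain is down to {F}, so v₅ = F. So v₂, v₃, v₄ can't be F.
v₃'s domain is down to {B}, so v₃ = B. So v₂, v₄ can't be B.
That leaves v₄ = D.
v₂'s domain is down to {E}, so v₂ = E.

v₁=C, v₂=E, v₃=B, v₄=D, v₅=F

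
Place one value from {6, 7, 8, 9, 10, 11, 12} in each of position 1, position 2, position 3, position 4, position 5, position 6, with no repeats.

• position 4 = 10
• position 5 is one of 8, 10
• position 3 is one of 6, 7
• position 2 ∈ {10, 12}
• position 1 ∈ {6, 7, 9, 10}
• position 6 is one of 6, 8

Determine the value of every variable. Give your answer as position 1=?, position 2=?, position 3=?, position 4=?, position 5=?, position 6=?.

position 4 must be 10 (only option left). Eliminate 10 elsewhere: position 1, position 2, position 5.
That leaves position 5 = 8. Strike 8 from position 6.
That leaves position 6 = 6. So position 1, position 3 can't be 6.
position 2's domain is down to {12}, so position 2 = 12.
position 3 has just one choice, so position 3 = 7. So position 1 can't be 7.
That leaves position 1 = 9.

position 1=9, position 2=12, position 3=7, position 4=10, position 5=8, position 6=6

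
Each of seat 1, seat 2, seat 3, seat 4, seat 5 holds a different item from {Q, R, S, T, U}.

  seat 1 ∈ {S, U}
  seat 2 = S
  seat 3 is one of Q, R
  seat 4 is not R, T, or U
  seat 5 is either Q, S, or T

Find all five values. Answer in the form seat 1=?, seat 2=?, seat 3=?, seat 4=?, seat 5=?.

seat 2 must be S (only option left). Strike S from seat 1, seat 4, seat 5.
seat 4 has just one choice, so seat 4 = Q. Remove Q from seat 3, seat 5.
That leaves seat 5 = T.
seat 1 has just one choice, so seat 1 = U.
seat 3 must be R (only option left).

seat 1=U, seat 2=S, seat 3=R, seat 4=Q, seat 5=T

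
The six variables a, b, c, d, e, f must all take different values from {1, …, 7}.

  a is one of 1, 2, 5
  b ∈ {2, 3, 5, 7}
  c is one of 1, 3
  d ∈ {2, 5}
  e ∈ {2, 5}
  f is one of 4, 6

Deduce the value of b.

7

d and e between them cover only {2, 5} — a naked pair. Remove those values from a, b.
a's domain is down to {1}, so a = 1. So c can't be 1.
c's domain is down to {3}, so c = 3. So b can't be 3.
So b = 7.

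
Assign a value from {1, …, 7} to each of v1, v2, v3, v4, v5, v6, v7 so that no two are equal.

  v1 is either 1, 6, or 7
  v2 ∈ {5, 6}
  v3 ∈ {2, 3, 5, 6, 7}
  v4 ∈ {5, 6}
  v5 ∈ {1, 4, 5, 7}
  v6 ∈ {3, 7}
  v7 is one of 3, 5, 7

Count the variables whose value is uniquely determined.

3

Among the 7 variables, 2 fits only v3 (and all 7 values in {1, 2, 3, 4, 5, 6, 7} must be used), so v3 = 2.
The 6 still-open variables together cover exactly {1, 3, 4, 5, 6, 7} — 6 values for 6 variables — and 4 appears only in v5's list, so v5 = 4.
Among the 5 still-open variables, 1 fits only v1 (and all 5 values in {1, 3, 5, 6, 7} must be used), so v1 = 1.
The 2 variables v2 and v4 are confined to {5, 6}, which locks those values in; drop them from v7.
Determined: v1=1, v3=2, v5=4. The other variables each still have more than one consistent value. That makes 3.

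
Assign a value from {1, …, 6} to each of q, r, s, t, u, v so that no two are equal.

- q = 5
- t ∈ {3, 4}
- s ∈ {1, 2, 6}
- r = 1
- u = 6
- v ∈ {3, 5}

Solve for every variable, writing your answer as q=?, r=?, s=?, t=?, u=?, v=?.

q=5, r=1, s=2, t=4, u=6, v=3

q must be 5 (only option left). Eliminate 5 elsewhere: v.
r must be 1 (only option left). Eliminate 1 elsewhere: s.
u's domain is down to {6}, so u = 6. Strike 6 from s.
v has just one choice, so v = 3. Eliminate 3 elsewhere: t.
s must be 2 (only option left).
t must be 4 (only option left).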